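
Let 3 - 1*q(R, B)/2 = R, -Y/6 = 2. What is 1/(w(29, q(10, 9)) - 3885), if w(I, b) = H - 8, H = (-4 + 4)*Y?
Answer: -1/3893 ≈ -0.00025687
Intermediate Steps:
Y = -12 (Y = -6*2 = -12)
q(R, B) = 6 - 2*R
H = 0 (H = (-4 + 4)*(-12) = 0*(-12) = 0)
w(I, b) = -8 (w(I, b) = 0 - 8 = -8)
1/(w(29, q(10, 9)) - 3885) = 1/(-8 - 3885) = 1/(-3893) = -1/3893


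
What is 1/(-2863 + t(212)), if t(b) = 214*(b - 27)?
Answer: 1/36727 ≈ 2.7228e-5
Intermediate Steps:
t(b) = -5778 + 214*b (t(b) = 214*(-27 + b) = -5778 + 214*b)
1/(-2863 + t(212)) = 1/(-2863 + (-5778 + 214*212)) = 1/(-2863 + (-5778 + 45368)) = 1/(-2863 + 39590) = 1/36727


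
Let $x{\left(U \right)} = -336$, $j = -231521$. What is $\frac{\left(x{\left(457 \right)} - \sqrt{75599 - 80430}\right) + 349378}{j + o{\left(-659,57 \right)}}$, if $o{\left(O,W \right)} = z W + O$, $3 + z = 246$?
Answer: $- \frac{349042}{218329} + \frac{i \sqrt{4831}}{218329} \approx -1.5987 + 0.00031835 i$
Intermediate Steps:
$z = 243$ ($z = -3 + 246 = 243$)
$o{\left(O,W \right)} = O + 243 W$ ($o{\left(O,W \right)} = 243 W + O = O + 243 W$)
$\frac{\left(x{\left(457 \right)} - \sqrt{75599 - 80430}\right) + 349378}{j + o{\left(-659,57 \right)}} = \frac{\left(-336 - \sqrt{75599 - 80430}\right) + 349378}{-231521 + \left(-659 + 243 \cdot 57\right)} = \frac{\left(-336 - \sqrt{-4831}\right) + 349378}{-231521 + \left(-659 + 13851\right)} = \frac{\left(-336 - i \sqrt{4831}\right) + 349378}{-231521 + 13192} = \frac{\left(-336 - i \sqrt{4831}\right) + 349378}{-218329} = \left(349042 - i \sqrt{4831}\right) \left(- \frac{1}{218329}\right) = - \frac{349042}{218329} + \frac{i \sqrt{4831}}{218329}$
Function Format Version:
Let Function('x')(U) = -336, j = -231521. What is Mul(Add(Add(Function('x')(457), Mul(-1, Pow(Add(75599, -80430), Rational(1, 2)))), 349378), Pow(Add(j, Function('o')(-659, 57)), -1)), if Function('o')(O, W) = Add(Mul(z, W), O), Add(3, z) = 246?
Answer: Add(Rational(-349042, 218329), Mul(Rational(1, 218329), I, Pow(4831, Rational(1, 2)))) ≈ Add(-1.5987, Mul(0.00031835, I))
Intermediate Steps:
z = 243 (z = Add(-3, 246) = 243)
Function('o')(O, W) = Add(O, Mul(243, W)) (Function('o')(O, W) = Add(Mul(243, W), O) = Add(O, Mul(243, W)))
Mul(Add(Add(Function('x')(457), Mul(-1, Pow(Add(75599, -80430), Rational(1, 2)))), 349378), Pow(Add(j, Function('o')(-659, 57)), -1)) = Mul(Add(Add(-336, Mul(-1, Pow(Add(75599, -80430), Rational(1, 2)))), 349378), Pow(Add(-231521, Add(-659, Mul(243, 57))), -1)) = Mul(Add(Add(-336, Mul(-1, Pow(-4831, Rational(1, 2)))), 349378), Pow(Add(-231521, Add(-659, 13851)), -1)) = Mul(Add(Add(-336, Mul(-1, Mul(I, Pow(4831, Rational(1, 2))))), 349378), Pow(Add(-231521, 13192), -1)) = Mul(Add(Add(-336, Mul(-1, I, Pow(4831, Rational(1, 2)))), 349378), Pow(-218329, -1)) = Mul(Add(349042, Mul(-1, I, Pow(4831, Rational(1, 2)))), Rational(-1, 218329)) = Add(Rational(-349042, 218329), Mul(Rational(1, 218329), I, Pow(4831, Rational(1, 2))))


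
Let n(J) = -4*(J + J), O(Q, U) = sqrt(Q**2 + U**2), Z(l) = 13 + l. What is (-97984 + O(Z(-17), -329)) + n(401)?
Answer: -101192 + sqrt(108257) ≈ -1.0086e+5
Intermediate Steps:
n(J) = -8*J
(-97984 + O(Z(-17), -329)) + n(401) = (-97984 + sqrt((13 - 17)**2 + (-329)**2)) - 8*401 = (-97984 + sqrt((-4)**2 + 108241)) - 3208 = (-97984 + sqrt(16 + 108241)) - 3208 = (-97984 + sqrt(108257)) - 3208 = -101192 + sqrt(108257)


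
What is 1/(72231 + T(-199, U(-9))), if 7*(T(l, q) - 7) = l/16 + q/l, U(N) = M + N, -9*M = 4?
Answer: 200592/14490009847 ≈ 1.3843e-5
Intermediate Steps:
M = -4/9 (M = -1/9*4 = -4/9 ≈ -0.44444)
U(N) = -4/9 + N
T(l, q) = 7 + l/112 + q/(7*l) (T(l, q) = 7 + (l/16 + q/l)/7 = 7 + (l/112 + q/(7*l)) = 7 + l/112 + q/(7*l))
1/(72231 + T(-199, U(-9))) = 1/(72231 + (7 + (1/112)*(-199) + (1/7)*(-4/9 - 9)/(-199))) = 1/(72231 + (7 - 199/112 + (1/7)*(-85/9)*(-1/199))) = 1/(72231 + (7 - 199/112 + 85/12537)) = 1/(72231 + 1049095/200592) = 1/(14490009847/200592) = 200592/14490009847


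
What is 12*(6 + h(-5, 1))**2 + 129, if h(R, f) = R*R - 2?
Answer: 10221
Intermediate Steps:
h(R, f) = -2 + R**2 (h(R, f) = R**2 - 2 = -2 + R**2)
12*(6 + h(-5, 1))**2 + 129 = 12*(6 + (-2 + (-5)**2))**2 + 129 = 12*(6 + (-2 + 25))**2 + 129 = 12*(6 + 23)**2 + 129 = 12*29**2 + 129 = 12*841 + 129 = 10092 + 129 = 10221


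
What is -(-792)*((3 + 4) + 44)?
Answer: 40392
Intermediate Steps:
-(-792)*((3 + 4) + 44) = -(-792)*(7 + 44) = -(-792)*51 = -36*(-1122) = 40392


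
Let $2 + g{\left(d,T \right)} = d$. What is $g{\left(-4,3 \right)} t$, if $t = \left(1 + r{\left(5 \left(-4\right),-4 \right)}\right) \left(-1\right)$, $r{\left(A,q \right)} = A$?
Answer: $-114$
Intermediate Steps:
$g{\left(d,T \right)} = -2 + d$
$t = 19$ ($t = \left(1 + 5 \left(-4\right)\right) \left(-1\right) = \left(1 - 20\right) \left(-1\right) = \left(-19\right) \left(-1\right) = 19$)
$g{\left(-4,3 \right)} t = \left(-2 - 4\right) 19 = \left(-6\right) 19 = -114$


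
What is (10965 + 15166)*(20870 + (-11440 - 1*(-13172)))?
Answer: 590612862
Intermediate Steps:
(10965 + 15166)*(20870 + (-11440 - 1*(-13172))) = 26131*(20870 + (-11440 + 13172)) = 26131*(20870 + 1732) = 26131*22602 = 590612862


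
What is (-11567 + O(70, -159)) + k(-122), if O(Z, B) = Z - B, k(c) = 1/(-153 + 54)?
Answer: -1122463/99 ≈ -11338.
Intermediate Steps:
k(c) = -1/99 (k(c) = 1/(-99) = -1/99)
(-11567 + O(70, -159)) + k(-122) = (-11567 + (70 - 1*(-159))) - 1/99 = (-11567 + (70 + 159)) - 1/99 = (-11567 + 229) - 1/99 = -11338 - 1/99 = -1122463/99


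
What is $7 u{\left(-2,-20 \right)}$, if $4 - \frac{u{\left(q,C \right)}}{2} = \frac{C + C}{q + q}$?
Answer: $-84$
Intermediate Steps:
$u{\left(q,C \right)} = 8 - \frac{2 C}{q}$ ($u{\left(q,C \right)} = 8 - 2 \frac{C + C}{q + q} = 8 - 2 \frac{2 C}{2 q} = 8 - 2 \cdot 2 C \frac{1}{2 q} = 8 - 2 \frac{C}{q} = 8 - \frac{2 C}{q}$)
$7 u{\left(-2,-20 \right)} = 7 \left(8 - - \frac{40}{-2}\right) = 7 \left(8 - \left(-40\right) \left(- \frac{1}{2}\right)\right) = 7 \left(8 - 20\right) = 7 \left(-12\right) = -84$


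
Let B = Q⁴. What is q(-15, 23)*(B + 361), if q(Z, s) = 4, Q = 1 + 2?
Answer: 1768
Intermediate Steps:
Q = 3
B = 81 (B = 3⁴ = 81)
q(-15, 23)*(B + 361) = 4*(81 + 361) = 4*442 = 1768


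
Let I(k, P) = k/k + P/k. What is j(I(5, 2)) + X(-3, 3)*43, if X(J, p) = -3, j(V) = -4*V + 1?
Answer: -668/5 ≈ -133.60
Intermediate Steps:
I(k, P) = 1 + P/k
j(V) = 1 - 4*V
j(I(5, 2)) + X(-3, 3)*43 = (1 - 4*(2 + 5)/5) - 3*43 = (1 - 4*7/5) - 129 = (1 - 28/5) - 129 = -23/5 - 129 = -668/5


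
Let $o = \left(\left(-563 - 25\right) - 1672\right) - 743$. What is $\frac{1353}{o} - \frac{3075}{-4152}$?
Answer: $\frac{36531}{125944} \approx 0.29006$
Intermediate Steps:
$o = -3003$ ($o = \left(-588 - 1672\right) - 743 = -2260 - 743 = -3003$)
$\frac{1353}{o} - \frac{3075}{-4152} = \frac{1353}{-3003} - \frac{3075}{-4152} = 1353 \left(- \frac{1}{3003}\right) - - \frac{1025}{1384} = - \frac{41}{91} + \frac{1025}{1384} = \frac{36531}{125944}$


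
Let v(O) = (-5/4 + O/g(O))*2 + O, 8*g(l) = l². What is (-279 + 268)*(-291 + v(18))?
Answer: 54373/18 ≈ 3020.7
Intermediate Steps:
g(l) = l²/8
v(O) = -5/2 + O + 16/O (v(O) = (-5/4 + O/((O²/8)))*2 + O = (-5*¼ + O*(8/O²))*2 + O = (-5/4 + 8/O)*2 + O = (-5/2 + 16/O) + O = -5/2 + O + 16/O)
(-279 + 268)*(-291 + v(18)) = (-279 + 268)*(-291 + (-5/2 + 18 + 16/18)) = -11*(-291 + (-5/2 + 18 + 16*(1/18))) = -11*(-291 + (-5/2 + 18 + 8/9)) = -11*(-291 + 295/18) = -11*(-4943/18) = 54373/18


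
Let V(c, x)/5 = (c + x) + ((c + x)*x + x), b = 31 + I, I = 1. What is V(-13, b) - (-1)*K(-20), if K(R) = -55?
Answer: 3240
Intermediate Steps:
b = 32 (b = 31 + 1 = 32)
V(c, x) = 5*c + 10*x + 5*x*(c + x) (V(c, x) = 5*((c + x) + ((c + x)*x + x)) = 5*((c + x) + (x*(c + x) + x)) = 5*((c + x) + (x + x*(c + x))) = 5*(c + 2*x + x*(c + x)) = 5*c + 10*x + 5*x*(c + x))
V(-13, b) - (-1)*K(-20) = (5*(-13) + 5*32**2 + 10*32 + 5*(-13)*32) - (-1)*(-55) = (-65 + 5*1024 + 320 - 2080) - 1*55 = (-65 + 5120 + 320 - 2080) - 55 = 3295 - 55 = 3240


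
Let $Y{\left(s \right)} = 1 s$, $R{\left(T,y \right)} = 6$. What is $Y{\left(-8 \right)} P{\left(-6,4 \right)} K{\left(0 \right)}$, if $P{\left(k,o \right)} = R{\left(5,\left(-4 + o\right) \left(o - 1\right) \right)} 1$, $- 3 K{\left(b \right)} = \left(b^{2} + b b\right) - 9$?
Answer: $-144$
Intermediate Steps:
$K{\left(b \right)} = 3 - \frac{2 b^{2}}{3}$ ($K{\left(b \right)} = - \frac{\left(b^{2} + b b\right) - 9}{3} = - \frac{\left(b^{2} + b^{2}\right) - 9}{3} = - \frac{2 b^{2} - 9}{3} = - \frac{-9 + 2 b^{2}}{3} = 3 - \frac{2 b^{2}}{3}$)
$Y{\left(s \right)} = s$
$P{\left(k,o \right)} = 6$ ($P{\left(k,o \right)} = 6 \cdot 1 = 6$)
$Y{\left(-8 \right)} P{\left(-6,4 \right)} K{\left(0 \right)} = \left(-8\right) 6 \left(3 - \frac{2 \cdot 0^{2}}{3}\right) = - 48 \left(3 - 0\right) = - 48 \left(3 + 0\right) = \left(-48\right) 3 = -144$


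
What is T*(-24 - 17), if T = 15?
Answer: -615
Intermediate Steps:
T*(-24 - 17) = 15*(-24 - 17) = 15*(-41) = -615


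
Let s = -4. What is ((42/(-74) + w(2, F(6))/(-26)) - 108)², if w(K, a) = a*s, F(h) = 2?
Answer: 2711597329/231361 ≈ 11720.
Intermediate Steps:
w(K, a) = -4*a (w(K, a) = a*(-4) = -4*a)
((42/(-74) + w(2, F(6))/(-26)) - 108)² = ((42/(-74) - 4*2/(-26)) - 108)² = ((42*(-1/74) - 8*(-1/26)) - 108)² = ((-21/37 + 4/13) - 108)² = (-125/481 - 108)² = (-52073/481)² = 2711597329/231361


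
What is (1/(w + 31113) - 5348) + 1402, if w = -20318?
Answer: -42597069/10795 ≈ -3946.0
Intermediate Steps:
(1/(w + 31113) - 5348) + 1402 = (1/(-20318 + 31113) - 5348) + 1402 = (1/10795 - 5348) + 1402 = -57731659/10795 + 1402 = -42597069/10795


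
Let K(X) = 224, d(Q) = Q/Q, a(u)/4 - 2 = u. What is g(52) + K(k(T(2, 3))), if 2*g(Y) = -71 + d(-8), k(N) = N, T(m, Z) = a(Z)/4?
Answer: 189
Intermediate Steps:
a(u) = 8 + 4*u
T(m, Z) = 2 + Z (T(m, Z) = (8 + 4*Z)/4 = (8 + 4*Z)*(¼) = 2 + Z)
d(Q) = 1
g(Y) = -35 (g(Y) = (-71 + 1)/2 = (½)*(-70) = -35)
g(52) + K(k(T(2, 3))) = -35 + 224 = 189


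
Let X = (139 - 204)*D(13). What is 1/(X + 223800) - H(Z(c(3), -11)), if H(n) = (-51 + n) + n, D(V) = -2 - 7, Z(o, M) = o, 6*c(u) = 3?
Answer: 11219251/224385 ≈ 50.000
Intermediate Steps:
c(u) = 1/2 (c(u) = (1/6)*3 = 1/2)
D(V) = -9
H(n) = -51 + 2*n
X = 585 (X = (139 - 204)*(-9) = -65*(-9) = 585)
1/(X + 223800) - H(Z(c(3), -11)) = 1/(585 + 223800) - (-51 + 2*(1/2)) = 1/224385 - (-51 + 1) = 1/224385 - 1*(-50) = 1/224385 + 50 = 11219251/224385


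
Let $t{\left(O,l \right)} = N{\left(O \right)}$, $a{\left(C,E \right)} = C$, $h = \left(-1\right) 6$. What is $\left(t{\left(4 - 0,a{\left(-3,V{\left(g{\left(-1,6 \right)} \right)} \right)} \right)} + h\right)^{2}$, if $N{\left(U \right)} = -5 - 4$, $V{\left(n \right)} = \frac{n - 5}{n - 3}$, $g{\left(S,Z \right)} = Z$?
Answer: $225$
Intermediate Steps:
$V{\left(n \right)} = \frac{-5 + n}{-3 + n}$
$h = -6$
$N{\left(U \right)} = -9$ ($N{\left(U \right)} = -5 - 4 = -9$)
$t{\left(O,l \right)} = -9$
$\left(t{\left(4 - 0,a{\left(-3,V{\left(g{\left(-1,6 \right)} \right)} \right)} \right)} + h\right)^{2} = \left(-9 - 6\right)^{2} = \left(-15\right)^{2} = 225$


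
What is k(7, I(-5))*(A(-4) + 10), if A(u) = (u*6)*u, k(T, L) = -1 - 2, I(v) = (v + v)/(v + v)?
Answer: -318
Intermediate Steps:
I(v) = 1 (I(v) = (2*v)/((2*v)) = (2*v)*(1/(2*v)) = 1)
k(T, L) = -3
A(u) = 6*u² (A(u) = (6*u)*u = 6*u²)
k(7, I(-5))*(A(-4) + 10) = -3*(6*(-4)² + 10) = -3*(6*16 + 10) = -3*(96 + 10) = -3*106 = -318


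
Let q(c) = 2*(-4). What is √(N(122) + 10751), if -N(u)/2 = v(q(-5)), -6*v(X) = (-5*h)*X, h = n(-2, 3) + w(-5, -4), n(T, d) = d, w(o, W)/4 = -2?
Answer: √96159/3 ≈ 103.36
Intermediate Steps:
w(o, W) = -8 (w(o, W) = 4*(-2) = -8)
h = -5 (h = 3 - 8 = -5)
q(c) = -8
v(X) = -25*X/6 (v(X) = -(-5*(-5))*X/6 = -25*X/6)
N(u) = -200/3 (N(u) = -(-25)*(-8)/3 = -2*100/3 = -200/3)
√(N(122) + 10751) = √(-200/3 + 10751) = √(32053/3) = √96159/3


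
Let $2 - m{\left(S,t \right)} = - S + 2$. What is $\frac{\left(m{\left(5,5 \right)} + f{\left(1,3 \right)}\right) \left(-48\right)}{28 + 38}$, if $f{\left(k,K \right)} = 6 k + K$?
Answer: $- \frac{112}{11} \approx -10.182$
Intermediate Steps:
$f{\left(k,K \right)} = K + 6 k$
$m{\left(S,t \right)} = S$ ($m{\left(S,t \right)} = 2 - \left(- S + 2\right) = 2 - \left(2 - S\right) = 2 + \left(-2 + S\right) = S$)
$\frac{\left(m{\left(5,5 \right)} + f{\left(1,3 \right)}\right) \left(-48\right)}{28 + 38} = \frac{\left(5 + \left(3 + 6 \cdot 1\right)\right) \left(-48\right)}{28 + 38} = \frac{\left(5 + \left(3 + 6\right)\right) \left(-48\right)}{66} = \left(5 + 9\right) \left(-48\right) \frac{1}{66} = 14 \left(-48\right) \frac{1}{66} = \left(-672\right) \frac{1}{66} = - \frac{112}{11}$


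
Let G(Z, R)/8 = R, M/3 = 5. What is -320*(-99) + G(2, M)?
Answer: 31800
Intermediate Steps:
M = 15 (M = 3*5 = 15)
G(Z, R) = 8*R
-320*(-99) + G(2, M) = -320*(-99) + 8*15 = 31680 + 120 = 31800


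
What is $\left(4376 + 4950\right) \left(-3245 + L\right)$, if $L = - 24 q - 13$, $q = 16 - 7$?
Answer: $-32398524$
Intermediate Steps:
$q = 9$ ($q = 16 - 7 = 9$)
$L = -229$ ($L = \left(-24\right) 9 - 13 = -216 - 13 = -229$)
$\left(4376 + 4950\right) \left(-3245 + L\right) = \left(4376 + 4950\right) \left(-3245 - 229\right) = 9326 \left(-3474\right) = -32398524$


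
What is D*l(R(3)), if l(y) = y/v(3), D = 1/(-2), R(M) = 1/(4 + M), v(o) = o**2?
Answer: -1/126 ≈ -0.0079365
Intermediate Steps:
D = -1/2 ≈ -0.50000
l(y) = y/9 (l(y) = y/(3**2) = y/9)
D*l(R(3)) = -1/(18*(4 + 3)) = -1/(18*7) = -1/2*1/63 = -1/126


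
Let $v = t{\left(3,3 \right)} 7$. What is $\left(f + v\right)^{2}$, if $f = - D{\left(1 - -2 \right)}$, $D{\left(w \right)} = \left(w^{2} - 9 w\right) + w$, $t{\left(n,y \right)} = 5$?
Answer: $2500$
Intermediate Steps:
$D{\left(w \right)} = w^{2} - 8 w$
$f = 15$ ($f = - \left(1 - -2\right) \left(-8 + \left(1 - -2\right)\right) = - \left(1 + 2\right) \left(-8 + \left(1 + 2\right)\right) = - 3 \left(-8 + 3\right) = - 3 \left(-5\right) = \left(-1\right) \left(-15\right) = 15$)
$v = 35$ ($v = 5 \cdot 7 = 35$)
$\left(f + v\right)^{2} = \left(15 + 35\right)^{2} = 50^{2} = 2500$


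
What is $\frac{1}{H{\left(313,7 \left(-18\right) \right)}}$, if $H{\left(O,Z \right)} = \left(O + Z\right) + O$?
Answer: $\frac{1}{500} \approx 0.002$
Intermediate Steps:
$H{\left(O,Z \right)} = Z + 2 O$
$\frac{1}{H{\left(313,7 \left(-18\right) \right)}} = \frac{1}{7 \left(-18\right) + 2 \cdot 313} = \frac{1}{-126 + 626} = \frac{1}{500}$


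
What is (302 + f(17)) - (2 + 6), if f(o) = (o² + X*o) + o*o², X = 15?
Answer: 5751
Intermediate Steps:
f(o) = o² + o³ + 15*o (f(o) = (o² + 15*o) + o*o² = (o² + 15*o) + o³ = o² + o³ + 15*o)
(302 + f(17)) - (2 + 6) = (302 + 17*(15 + 17 + 17²)) - (2 + 6) = (302 + 17*(15 + 17 + 289)) - 1*8 = (302 + 17*321) - 8 = (302 + 5457) - 8 = 5759 - 8 = 5751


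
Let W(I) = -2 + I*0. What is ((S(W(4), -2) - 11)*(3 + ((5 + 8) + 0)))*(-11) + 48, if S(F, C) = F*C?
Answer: 1280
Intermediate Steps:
W(I) = -2 (W(I) = -2 + 0 = -2)
S(F, C) = C*F
((S(W(4), -2) - 11)*(3 + ((5 + 8) + 0)))*(-11) + 48 = ((-2*(-2) - 11)*(3 + ((5 + 8) + 0)))*(-11) + 48 = ((4 - 11)*(3 + (13 + 0)))*(-11) + 48 = -7*(3 + 13)*(-11) + 48 = -7*16*(-11) + 48 = -112*(-11) + 48 = 1232 + 48 = 1280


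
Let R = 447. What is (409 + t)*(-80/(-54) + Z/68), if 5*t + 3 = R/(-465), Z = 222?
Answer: 1378384877/711450 ≈ 1937.4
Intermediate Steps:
t = -614/775 (t = -⅗ + (447/(-465))/5 = -⅗ + (447*(-1/465))/5 = -⅗ + (⅕)*(-149/155) = -⅗ - 149/775 = -614/775 ≈ -0.79226)
(409 + t)*(-80/(-54) + Z/68) = (409 - 614/775)*(-80/(-54) + 222/68) = 316361*(-80*(-1/54) + 222*(1/68))/775 = 316361*(40/27 + 111/34)/775 = (316361/775)*(4357/918) = 1378384877/711450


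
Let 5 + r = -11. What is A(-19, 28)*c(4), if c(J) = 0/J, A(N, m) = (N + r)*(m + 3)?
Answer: 0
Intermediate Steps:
r = -16 (r = -5 - 11 = -16)
A(N, m) = (-16 + N)*(3 + m) (A(N, m) = (N - 16)*(m + 3) = (-16 + N)*(3 + m))
c(J) = 0
A(-19, 28)*c(4) = (-48 - 16*28 + 3*(-19) - 19*28)*0 = (-48 - 448 - 57 - 532)*0 = -1085*0 = 0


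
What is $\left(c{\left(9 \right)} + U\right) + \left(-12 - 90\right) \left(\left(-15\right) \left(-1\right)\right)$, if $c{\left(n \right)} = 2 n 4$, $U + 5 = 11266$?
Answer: $9803$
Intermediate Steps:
$U = 11261$ ($U = -5 + 11266 = 11261$)
$c{\left(n \right)} = 8 n$
$\left(c{\left(9 \right)} + U\right) + \left(-12 - 90\right) \left(\left(-15\right) \left(-1\right)\right) = \left(8 \cdot 9 + 11261\right) + \left(-12 - 90\right) \left(\left(-15\right) \left(-1\right)\right) = \left(72 + 11261\right) - 1530 = 11333 - 1530 = 9803$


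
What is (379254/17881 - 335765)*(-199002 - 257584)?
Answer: 2741084240956646/17881 ≈ 1.5330e+11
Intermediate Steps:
(379254/17881 - 335765)*(-199002 - 257584) = (379254*(1/17881) - 335765)*(-456586) = (379254/17881 - 335765)*(-456586) = -6003434711/17881*(-456586) = 2741084240956646/17881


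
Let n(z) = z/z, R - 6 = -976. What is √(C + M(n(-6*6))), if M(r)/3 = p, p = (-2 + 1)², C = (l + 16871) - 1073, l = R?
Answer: √14831 ≈ 121.78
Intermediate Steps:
R = -970 (R = 6 - 976 = -970)
l = -970
n(z) = 1
C = 14828 (C = (-970 + 16871) - 1073 = 15901 - 1073 = 14828)
p = 1 (p = (-1)² = 1)
M(r) = 3 (M(r) = 3*1 = 3)
√(C + M(n(-6*6))) = √(14828 + 3) = √14831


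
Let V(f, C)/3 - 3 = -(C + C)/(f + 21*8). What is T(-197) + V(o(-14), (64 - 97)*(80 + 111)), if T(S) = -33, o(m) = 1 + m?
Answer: 34098/155 ≈ 219.99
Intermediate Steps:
V(f, C) = 9 - 6*C/(168 + f) (V(f, C) = 9 + 3*(-(C + C)/(f + 21*8)) = 9 + 3*(-2*C/(f + 168)) = 9 + 3*(-2*C/(168 + f)) = 9 - 6*C/(168 + f))
T(-197) + V(o(-14), (64 - 97)*(80 + 111)) = -33 + 3*(504 - 2*(64 - 97)*(80 + 111) + 3*(1 - 14))/(168 + (1 - 14)) = -33 + 3*(504 - (-66)*191 + 3*(-13))/(168 - 13) = -33 + 3*(504 - 2*(-6303) - 39)/155 = -33 + 3*(1/155)*(504 + 12606 - 39) = -33 + 3*(1/155)*13071 = -33 + 39213/155 = 34098/155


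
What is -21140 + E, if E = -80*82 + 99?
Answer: -27601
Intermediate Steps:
E = -6461 (E = -6560 + 99 = -6461)
-21140 + E = -21140 - 6461 = -27601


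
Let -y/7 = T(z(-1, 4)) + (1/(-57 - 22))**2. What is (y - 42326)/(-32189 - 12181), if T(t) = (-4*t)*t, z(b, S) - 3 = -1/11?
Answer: 31784003381/33506493570 ≈ 0.94859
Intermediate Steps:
z(b, S) = 32/11 (z(b, S) = 3 - 1/11 = 32/11)
T(t) = -4*t**2
y = 178941105/755161 (y = -7*(-4*(32/11)**2 + (1/(-57 - 22))**2) = -7*(-4*1024/121 + (1/(-79))**2) = -7*(-4096/121 + (-1/79)**2) = -7*(-4096/121 + 1/6241) = -7*(-25563015/755161) = 178941105/755161 ≈ 236.96)
(y - 42326)/(-32189 - 12181) = (178941105/755161 - 42326)/(-32189 - 12181) = -31784003381/755161/(-44370) = -31784003381/755161*(-1/44370) = 31784003381/33506493570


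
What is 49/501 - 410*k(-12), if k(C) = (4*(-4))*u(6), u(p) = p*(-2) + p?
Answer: -19719311/501 ≈ -39360.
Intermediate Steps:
u(p) = -p (u(p) = -2*p + p = -p)
k(C) = 96 (k(C) = (4*(-4))*(-1*6) = -16*(-6) = 96)
49/501 - 410*k(-12) = 49/501 - 410*96 = 49*(1/501) - 39360 = 49/501 - 39360 = -19719311/501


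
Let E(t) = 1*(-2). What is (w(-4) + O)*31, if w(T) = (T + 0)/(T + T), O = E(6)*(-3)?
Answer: 403/2 ≈ 201.50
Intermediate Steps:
E(t) = -2
O = 6 (O = -2*(-3) = 6)
w(T) = ½ (w(T) = T/((2*T)) = T*(1/(2*T)) = ½)
(w(-4) + O)*31 = (½ + 6)*31 = (13/2)*31 = 403/2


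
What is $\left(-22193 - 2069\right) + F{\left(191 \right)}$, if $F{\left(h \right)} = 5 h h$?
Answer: $158143$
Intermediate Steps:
$F{\left(h \right)} = 5 h^{2}$
$\left(-22193 - 2069\right) + F{\left(191 \right)} = \left(-22193 - 2069\right) + 5 \cdot 191^{2} = -24262 + 5 \cdot 36481 = -24262 + 182405 = 158143$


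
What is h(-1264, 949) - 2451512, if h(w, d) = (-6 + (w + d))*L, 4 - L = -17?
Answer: -2458253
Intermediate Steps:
L = 21 (L = 4 - 1*(-17) = 4 + 17 = 21)
h(w, d) = -126 + 21*d + 21*w (h(w, d) = (-6 + (w + d))*21 = (-6 + (d + w))*21 = (-6 + d + w)*21 = -126 + 21*d + 21*w)
h(-1264, 949) - 2451512 = (-126 + 21*949 + 21*(-1264)) - 2451512 = (-126 + 19929 - 26544) - 2451512 = -6741 - 2451512 = -2458253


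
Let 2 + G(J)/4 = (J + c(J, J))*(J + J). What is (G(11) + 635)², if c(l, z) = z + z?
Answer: 12467961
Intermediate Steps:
c(l, z) = 2*z
G(J) = -8 + 24*J² (G(J) = -8 + 4*((J + 2*J)*(J + J)) = -8 + 4*((3*J)*(2*J)) = -8 + 4*(6*J²) = -8 + 24*J²)
(G(11) + 635)² = ((-8 + 24*11²) + 635)² = ((-8 + 24*121) + 635)² = ((-8 + 2904) + 635)² = (2896 + 635)² = 3531² = 12467961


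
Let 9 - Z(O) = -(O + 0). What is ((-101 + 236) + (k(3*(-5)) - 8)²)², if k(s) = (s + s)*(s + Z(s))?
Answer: 149783706361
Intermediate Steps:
Z(O) = 9 + O (Z(O) = 9 - (-1)*(O + 0) = 9 - (-1)*O = 9 + O)
k(s) = 2*s*(9 + 2*s) (k(s) = (s + s)*(s + (9 + s)) = (2*s)*(9 + 2*s) = 2*s*(9 + 2*s))
((-101 + 236) + (k(3*(-5)) - 8)²)² = ((-101 + 236) + (2*(3*(-5))*(9 + 2*(3*(-5))) - 8)²)² = (135 + (2*(-15)*(9 + 2*(-15)) - 8)²)² = (135 + (2*(-15)*(9 - 30) - 8)²)² = (135 + (2*(-15)*(-21) - 8)²)² = (135 + (630 - 8)²)² = (135 + 622²)² = (135 + 386884)² = 387019² = 149783706361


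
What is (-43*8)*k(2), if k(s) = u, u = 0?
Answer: 0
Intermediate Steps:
k(s) = 0
(-43*8)*k(2) = -43*8*0 = -344*0 = 0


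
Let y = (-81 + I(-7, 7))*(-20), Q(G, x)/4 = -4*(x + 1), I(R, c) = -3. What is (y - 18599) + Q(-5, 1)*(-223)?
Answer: -9783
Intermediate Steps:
Q(G, x) = -16 - 16*x (Q(G, x) = 4*(-4*(x + 1)) = 4*(-4*(1 + x)) = 4*(-4 - 4*x) = -16 - 16*x)
y = 1680 (y = (-81 - 3)*(-20) = -84*(-20) = 1680)
(y - 18599) + Q(-5, 1)*(-223) = (1680 - 18599) + (-16 - 16*1)*(-223) = -16919 + (-16 - 16)*(-223) = -16919 - 32*(-223) = -16919 + 7136 = -9783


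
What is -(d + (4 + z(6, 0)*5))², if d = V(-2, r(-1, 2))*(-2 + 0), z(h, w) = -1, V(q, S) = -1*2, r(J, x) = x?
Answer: -9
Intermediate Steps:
V(q, S) = -2
d = 4 (d = -2*(-2 + 0) = -2*(-2) = 4)
-(d + (4 + z(6, 0)*5))² = -(4 + (4 - 1*5))² = -(4 + (4 - 5))² = -(4 - 1)² = -1*3² = -1*9 = -9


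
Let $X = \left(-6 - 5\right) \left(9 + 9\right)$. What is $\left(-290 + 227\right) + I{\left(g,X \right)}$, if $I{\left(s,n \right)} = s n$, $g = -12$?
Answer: $2313$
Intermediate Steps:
$X = -198$ ($X = \left(-11\right) 18 = -198$)
$I{\left(s,n \right)} = n s$
$\left(-290 + 227\right) + I{\left(g,X \right)} = \left(-290 + 227\right) - -2376 = -63 + 2376 = 2313$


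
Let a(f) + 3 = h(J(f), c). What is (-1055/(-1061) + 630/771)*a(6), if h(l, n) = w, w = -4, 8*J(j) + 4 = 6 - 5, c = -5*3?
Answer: -3457615/272677 ≈ -12.680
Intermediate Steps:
c = -15
J(j) = -3/8 (J(j) = -½ + (6 - 5)/8 = -½ + (⅛)*1 = -½ + ⅛ = -3/8)
h(l, n) = -4
a(f) = -7 (a(f) = -3 - 4 = -7)
(-1055/(-1061) + 630/771)*a(6) = (-1055/(-1061) + 630/771)*(-7) = (-1055*(-1/1061) + 630*(1/771))*(-7) = (1055/1061 + 210/257)*(-7) = (493945/272677)*(-7) = -3457615/272677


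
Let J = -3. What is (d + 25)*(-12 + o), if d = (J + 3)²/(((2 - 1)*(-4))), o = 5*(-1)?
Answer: -425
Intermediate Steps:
o = -5
d = 0 (d = (-3 + 3)²/(((2 - 1)*(-4))) = 0²/((1*(-4))) = 0/(-4) = 0*(-¼) = 0)
(d + 25)*(-12 + o) = (0 + 25)*(-12 - 5) = 25*(-17) = -425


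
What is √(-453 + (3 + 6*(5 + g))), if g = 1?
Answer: 3*I*√46 ≈ 20.347*I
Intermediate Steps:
√(-453 + (3 + 6*(5 + g))) = √(-453 + (3 + 6*(5 + 1))) = √(-453 + (3 + 6*6)) = √(-453 + (3 + 36)) = √(-453 + 39) = √(-414) = 3*I*√46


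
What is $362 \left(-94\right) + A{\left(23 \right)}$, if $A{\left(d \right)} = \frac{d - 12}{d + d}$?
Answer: $- \frac{1565277}{46} \approx -34028.0$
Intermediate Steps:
$A{\left(d \right)} = \frac{-12 + d}{2 d}$
$362 \left(-94\right) + A{\left(23 \right)} = 362 \left(-94\right) + \frac{-12 + 23}{2 \cdot 23} = -34028 + \frac{1}{2} \cdot \frac{1}{23} \cdot 11 = -34028 + \frac{11}{46} = - \frac{1565277}{46}$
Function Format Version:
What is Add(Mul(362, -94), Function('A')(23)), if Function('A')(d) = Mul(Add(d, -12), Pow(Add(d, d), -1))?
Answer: Rational(-1565277, 46) ≈ -34028.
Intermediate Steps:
Function('A')(d) = Mul(Rational(1, 2), Pow(d, -1), Add(-12, d)) (Function('A')(d) = Mul(Add(-12, d), Pow(Mul(2, d), -1)) = Mul(Add(-12, d), Mul(Rational(1, 2), Pow(d, -1))) = Mul(Rational(1, 2), Pow(d, -1), Add(-12, d)))
Add(Mul(362, -94), Function('A')(23)) = Add(Mul(362, -94), Mul(Rational(1, 2), Pow(23, -1), Add(-12, 23))) = Add(-34028, Mul(Rational(1, 2), Rational(1, 23), 11)) = Add(-34028, Rational(11, 46)) = Rational(-1565277, 46)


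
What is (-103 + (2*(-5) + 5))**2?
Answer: 11664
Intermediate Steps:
(-103 + (2*(-5) + 5))**2 = (-103 + (-10 + 5))**2 = (-103 - 5)**2 = (-108)**2 = 11664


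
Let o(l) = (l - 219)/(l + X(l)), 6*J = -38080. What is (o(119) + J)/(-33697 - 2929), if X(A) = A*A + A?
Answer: 137078630/791066661 ≈ 0.17328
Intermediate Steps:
J = -19040/3 (J = (1/6)*(-38080) = -19040/3 ≈ -6346.7)
X(A) = A + A**2 (X(A) = A**2 + A = A + A**2)
o(l) = (-219 + l)/(l + l*(1 + l)) (o(l) = (l - 219)/(l + l*(1 + l)) = (-219 + l)/(l + l*(1 + l)))
(o(119) + J)/(-33697 - 2929) = ((-219 + 119)/(119*(2 + 119)) - 19040/3)/(-33697 - 2929) = ((1/119)*(-100)/121 - 19040/3)/(-36626) = ((1/119)*(1/121)*(-100) - 19040/3)*(-1/36626) = (-100/14399 - 19040/3)*(-1/36626) = -274157260/43197*(-1/36626) = 137078630/791066661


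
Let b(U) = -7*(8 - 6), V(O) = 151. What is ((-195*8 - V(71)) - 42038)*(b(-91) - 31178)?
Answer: 1364618808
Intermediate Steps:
b(U) = -14 (b(U) = -7*2 = -14)
((-195*8 - V(71)) - 42038)*(b(-91) - 31178) = ((-195*8 - 1*151) - 42038)*(-14 - 31178) = ((-1560 - 151) - 42038)*(-31192) = (-1711 - 42038)*(-31192) = -43749*(-31192) = 1364618808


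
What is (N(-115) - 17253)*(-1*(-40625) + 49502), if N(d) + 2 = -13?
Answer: -1556313036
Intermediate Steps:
N(d) = -15 (N(d) = -2 - 13 = -15)
(N(-115) - 17253)*(-1*(-40625) + 49502) = (-15 - 17253)*(-1*(-40625) + 49502) = -17268*(40625 + 49502) = -17268*90127 = -1556313036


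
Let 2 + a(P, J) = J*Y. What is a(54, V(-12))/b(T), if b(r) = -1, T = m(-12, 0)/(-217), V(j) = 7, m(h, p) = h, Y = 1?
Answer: -5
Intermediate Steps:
a(P, J) = -2 + J (a(P, J) = -2 + J*1 = -2 + J)
T = 12/217 (T = -12/(-217) = -12*(-1/217) = 12/217 ≈ 0.055300)
a(54, V(-12))/b(T) = (-2 + 7)/(-1) = 5*(-1) = -5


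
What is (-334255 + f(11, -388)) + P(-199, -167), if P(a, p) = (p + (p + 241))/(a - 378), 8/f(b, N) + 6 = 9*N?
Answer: -337320960766/1009173 ≈ -3.3426e+5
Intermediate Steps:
f(b, N) = 8/(-6 + 9*N)
P(a, p) = (241 + 2*p)/(-378 + a) (P(a, p) = (p + (241 + p))/(-378 + a) = (241 + 2*p)/(-378 + a))
(-334255 + f(11, -388)) + P(-199, -167) = (-334255 + 8/(3*(-2 + 3*(-388)))) + (241 + 2*(-167))/(-378 - 199) = (-334255 + 8/(3*(-2 - 1164))) + (241 - 334)/(-577) = (-334255 + (8/3)/(-1166)) - 1/577*(-93) = (-334255 + (8/3)*(-1/1166)) + 93/577 = (-334255 - 4/1749) + 93/577 = -584611999/1749 + 93/577 = -337320960766/1009173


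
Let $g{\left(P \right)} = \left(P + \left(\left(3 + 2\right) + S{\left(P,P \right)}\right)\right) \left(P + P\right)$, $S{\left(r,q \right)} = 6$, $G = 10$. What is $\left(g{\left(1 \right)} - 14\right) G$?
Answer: $100$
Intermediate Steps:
$g{\left(P \right)} = 2 P \left(11 + P\right)$ ($g{\left(P \right)} = \left(P + \left(\left(3 + 2\right) + 6\right)\right) \left(P + P\right) = \left(P + \left(5 + 6\right)\right) 2 P = \left(P + 11\right) 2 P = \left(11 + P\right) 2 P = 2 P \left(11 + P\right)$)
$\left(g{\left(1 \right)} - 14\right) G = \left(2 \cdot 1 \left(11 + 1\right) - 14\right) 10 = \left(2 \cdot 1 \cdot 12 - 14\right) 10 = \left(24 - 14\right) 10 = 10 \cdot 10 = 100$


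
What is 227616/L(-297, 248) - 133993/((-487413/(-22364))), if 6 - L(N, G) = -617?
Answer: -1755950921188/303658299 ≈ -5782.7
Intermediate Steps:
L(N, G) = 623 (L(N, G) = 6 - 1*(-617) = 6 + 617 = 623)
227616/L(-297, 248) - 133993/((-487413/(-22364))) = 227616/623 - 133993/((-487413/(-22364))) = 227616*(1/623) - 133993/((-487413*(-1/22364))) = 227616/623 - 133993/487413/22364 = 227616/623 - 133993*22364/487413 = 227616/623 - 2996619452/487413 = -1755950921188/303658299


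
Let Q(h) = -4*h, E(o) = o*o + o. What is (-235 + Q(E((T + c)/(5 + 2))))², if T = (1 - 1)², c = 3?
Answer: 135373225/2401 ≈ 56382.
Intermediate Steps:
T = 0 (T = 0² = 0)
E(o) = o + o² (E(o) = o² + o = o + o²)
(-235 + Q(E((T + c)/(5 + 2))))² = (-235 - 4*(0 + 3)/(5 + 2)*(1 + (0 + 3)/(5 + 2)))² = (-235 - 4*3/7*(1 + 3/7))² = (-235 - 4*3*(⅐)*(1 + 3*(⅐)))² = (-235 - 12*(1 + 3/7)/7)² = (-235 - 12*10/(7*7))² = (-235 - 4*30/49)² = (-235 - 120/49)² = (-11635/49)² = 135373225/2401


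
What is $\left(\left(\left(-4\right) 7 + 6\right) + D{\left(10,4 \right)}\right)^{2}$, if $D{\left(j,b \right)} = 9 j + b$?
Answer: $5184$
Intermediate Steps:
$D{\left(j,b \right)} = b + 9 j$
$\left(\left(\left(-4\right) 7 + 6\right) + D{\left(10,4 \right)}\right)^{2} = \left(\left(\left(-4\right) 7 + 6\right) + \left(4 + 9 \cdot 10\right)\right)^{2} = \left(\left(-28 + 6\right) + \left(4 + 90\right)\right)^{2} = \left(-22 + 94\right)^{2} = 72^{2} = 5184$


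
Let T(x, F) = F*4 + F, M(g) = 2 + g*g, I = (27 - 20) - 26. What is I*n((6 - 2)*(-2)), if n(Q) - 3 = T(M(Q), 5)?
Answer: -532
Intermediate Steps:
I = -19 (I = 7 - 26 = -19)
M(g) = 2 + g²
T(x, F) = 5*F (T(x, F) = 4*F + F = 5*F)
n(Q) = 28 (n(Q) = 3 + 5*5 = 3 + 25 = 28)
I*n((6 - 2)*(-2)) = -19*28 = -532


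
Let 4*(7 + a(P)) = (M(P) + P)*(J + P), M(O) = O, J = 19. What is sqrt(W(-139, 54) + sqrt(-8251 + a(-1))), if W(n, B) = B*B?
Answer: sqrt(2916 + I*sqrt(8267)) ≈ 54.007 + 0.8418*I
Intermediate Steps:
W(n, B) = B**2
a(P) = -7 + P*(19 + P)/2 (a(P) = -7 + ((P + P)*(19 + P))/4 = -7 + ((2*P)*(19 + P))/4 = -7 + (2*P*(19 + P))/4 = -7 + P*(19 + P)/2)
sqrt(W(-139, 54) + sqrt(-8251 + a(-1))) = sqrt(54**2 + sqrt(-8251 + (-7 + (1/2)*(-1)**2 + (19/2)*(-1)))) = sqrt(2916 + sqrt(-8251 + (-7 + (1/2)*1 - 19/2))) = sqrt(2916 + sqrt(-8251 + (-7 + 1/2 - 19/2))) = sqrt(2916 + sqrt(-8251 - 16)) = sqrt(2916 + sqrt(-8267)) = sqrt(2916 + I*sqrt(8267))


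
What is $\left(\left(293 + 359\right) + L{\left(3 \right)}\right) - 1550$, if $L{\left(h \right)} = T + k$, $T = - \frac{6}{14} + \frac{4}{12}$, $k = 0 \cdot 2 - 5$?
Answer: $- \frac{18965}{21} \approx -903.1$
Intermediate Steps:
$k = -5$ ($k = 0 - 5 = -5$)
$T = - \frac{2}{21}$ ($T = \left(-6\right) \frac{1}{14} + 4 \cdot \frac{1}{12} = - \frac{3}{7} + \frac{1}{3} = - \frac{2}{21} \approx -0.095238$)
$L{\left(h \right)} = - \frac{107}{21}$ ($L{\left(h \right)} = - \frac{2}{21} - 5 = - \frac{107}{21}$)
$\left(\left(293 + 359\right) + L{\left(3 \right)}\right) - 1550 = \left(\left(293 + 359\right) - \frac{107}{21}\right) - 1550 = \left(652 - \frac{107}{21}\right) - 1550 = \frac{13585}{21} - 1550 = - \frac{18965}{21}$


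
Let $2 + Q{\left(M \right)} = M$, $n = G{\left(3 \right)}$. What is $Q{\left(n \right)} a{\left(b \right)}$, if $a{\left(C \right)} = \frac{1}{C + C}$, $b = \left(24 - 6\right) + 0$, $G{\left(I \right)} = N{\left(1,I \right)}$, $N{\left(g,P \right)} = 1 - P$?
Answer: $- \frac{1}{9} \approx -0.11111$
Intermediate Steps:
$G{\left(I \right)} = 1 - I$
$n = -2$ ($n = 1 - 3 = -2$)
$Q{\left(M \right)} = -2 + M$
$b = 18$ ($b = 18 + 0 = 18$)
$a{\left(C \right)} = \frac{1}{2 C}$
$Q{\left(n \right)} a{\left(b \right)} = \left(-2 - 2\right) \frac{1}{2 \cdot 18} = - 4 \cdot \frac{1}{2} \cdot \frac{1}{18} = \left(-4\right) \frac{1}{36} = - \frac{1}{9}$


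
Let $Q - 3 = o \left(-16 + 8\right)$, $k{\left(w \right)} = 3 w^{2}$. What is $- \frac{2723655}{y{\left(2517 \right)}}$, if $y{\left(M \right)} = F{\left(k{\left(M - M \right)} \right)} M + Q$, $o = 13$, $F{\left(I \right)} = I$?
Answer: $\frac{2723655}{101} \approx 26967.0$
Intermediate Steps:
$Q = -101$ ($Q = 3 + 13 \left(-16 + 8\right) = 3 + 13 \left(-8\right) = 3 - 104 = -101$)
$y{\left(M \right)} = -101$ ($y{\left(M \right)} = 3 \left(M - M\right)^{2} M - 101 = 3 \cdot 0^{2} M - 101 = 3 \cdot 0 M - 101 = 0 M - 101 = 0 - 101 = -101$)
$- \frac{2723655}{y{\left(2517 \right)}} = - \frac{2723655}{-101} = \left(-2723655\right) \left(- \frac{1}{101}\right) = \frac{2723655}{101}$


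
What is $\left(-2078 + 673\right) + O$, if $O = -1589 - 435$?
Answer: $-3429$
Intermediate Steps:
$O = -2024$ ($O = -1589 - 435 = -2024$)
$\left(-2078 + 673\right) + O = \left(-2078 + 673\right) - 2024 = -1405 - 2024 = -3429$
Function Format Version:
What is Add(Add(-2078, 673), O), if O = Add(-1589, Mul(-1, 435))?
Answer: -3429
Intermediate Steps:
O = -2024 (O = Add(-1589, -435) = -2024)
Add(Add(-2078, 673), O) = Add(Add(-2078, 673), -2024) = Add(-1405, -2024) = -3429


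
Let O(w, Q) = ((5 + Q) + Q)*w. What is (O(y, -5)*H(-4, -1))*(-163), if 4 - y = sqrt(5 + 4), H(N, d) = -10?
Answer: -8150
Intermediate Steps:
y = 1 (y = 4 - sqrt(5 + 4) = 4 - sqrt(9) = 4 - 1*3 = 4 - 3 = 1)
O(w, Q) = w*(5 + 2*Q) (O(w, Q) = (5 + 2*Q)*w = w*(5 + 2*Q))
(O(y, -5)*H(-4, -1))*(-163) = ((1*(5 + 2*(-5)))*(-10))*(-163) = ((1*(5 - 10))*(-10))*(-163) = ((1*(-5))*(-10))*(-163) = -5*(-10)*(-163) = 50*(-163) = -8150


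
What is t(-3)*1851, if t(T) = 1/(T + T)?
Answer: -617/2 ≈ -308.50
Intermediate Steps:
t(T) = 1/(2*T)
t(-3)*1851 = ((½)/(-3))*1851 = ((½)*(-⅓))*1851 = -⅙*1851 = -617/2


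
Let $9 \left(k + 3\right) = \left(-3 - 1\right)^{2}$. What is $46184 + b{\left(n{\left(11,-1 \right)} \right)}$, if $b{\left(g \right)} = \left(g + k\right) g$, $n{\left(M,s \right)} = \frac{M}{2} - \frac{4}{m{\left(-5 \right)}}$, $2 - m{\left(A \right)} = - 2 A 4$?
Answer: $\frac{200175517}{4332} \approx 46209.0$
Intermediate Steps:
$m{\left(A \right)} = 2 + 8 A$ ($m{\left(A \right)} = 2 - - 2 A 4 = 2 - - 2 \cdot 4 A = 2 - - 8 A = 2 + 8 A$)
$k = - \frac{11}{9}$ ($k = -3 + \frac{\left(-3 - 1\right)^{2}}{9} = -3 + \frac{\left(-4\right)^{2}}{9} = -3 + \frac{1}{9} \cdot 16 = -3 + \frac{16}{9} = - \frac{11}{9} \approx -1.2222$)
$n{\left(M,s \right)} = \frac{2}{19} + \frac{M}{2}$ ($n{\left(M,s \right)} = \frac{M}{2} - \frac{4}{2 + 8 \left(-5\right)} = M \frac{1}{2} - \frac{4}{2 - 40} = \frac{M}{2} - \frac{4}{-38} = \frac{M}{2} - - \frac{2}{19} = \frac{M}{2} + \frac{2}{19} = \frac{2}{19} + \frac{M}{2}$)
$b{\left(g \right)} = g \left(- \frac{11}{9} + g\right)$ ($b{\left(g \right)} = \left(g - \frac{11}{9}\right) g = \left(- \frac{11}{9} + g\right) g = g \left(- \frac{11}{9} + g\right)$)
$46184 + b{\left(n{\left(11,-1 \right)} \right)} = 46184 + \frac{\left(\frac{2}{19} + \frac{1}{2} \cdot 11\right) \left(-11 + 9 \left(\frac{2}{19} + \frac{1}{2} \cdot 11\right)\right)}{9} = 46184 + \frac{\left(\frac{2}{19} + \frac{11}{2}\right) \left(-11 + 9 \left(\frac{2}{19} + \frac{11}{2}\right)\right)}{9} = 46184 + \frac{1}{9} \cdot \frac{213}{38} \left(-11 + 9 \cdot \frac{213}{38}\right) = 46184 + \frac{1}{9} \cdot \frac{213}{38} \left(-11 + \frac{1917}{38}\right) = 46184 + \frac{1}{9} \cdot \frac{213}{38} \cdot \frac{1499}{38} = 46184 + \frac{106429}{4332} = \frac{200175517}{4332}$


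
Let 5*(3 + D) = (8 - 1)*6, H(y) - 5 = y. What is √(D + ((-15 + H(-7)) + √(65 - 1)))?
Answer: 3*I*√10/5 ≈ 1.8974*I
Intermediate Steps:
H(y) = 5 + y
D = 27/5 (D = -3 + ((8 - 1)*6)/5 = -3 + (7*6)/5 = -3 + (⅕)*42 = -3 + 42/5 = 27/5 ≈ 5.4000)
√(D + ((-15 + H(-7)) + √(65 - 1))) = √(27/5 + ((-15 + (5 - 7)) + √(65 - 1))) = √(27/5 + ((-15 - 2) + √64)) = √(27/5 + (-17 + 8)) = √(27/5 - 9) = √(-18/5) = 3*I*√10/5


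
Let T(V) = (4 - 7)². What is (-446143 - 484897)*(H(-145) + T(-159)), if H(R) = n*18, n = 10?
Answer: -175966560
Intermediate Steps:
T(V) = 9 (T(V) = (-3)² = 9)
H(R) = 180 (H(R) = 10*18 = 180)
(-446143 - 484897)*(H(-145) + T(-159)) = (-446143 - 484897)*(180 + 9) = -931040*189 = -175966560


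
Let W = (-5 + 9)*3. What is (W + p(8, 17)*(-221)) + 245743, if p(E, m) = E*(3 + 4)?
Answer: 233379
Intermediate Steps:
p(E, m) = 7*E (p(E, m) = E*7 = 7*E)
W = 12 (W = 4*3 = 12)
(W + p(8, 17)*(-221)) + 245743 = (12 + (7*8)*(-221)) + 245743 = (12 + 56*(-221)) + 245743 = (12 - 12376) + 245743 = -12364 + 245743 = 233379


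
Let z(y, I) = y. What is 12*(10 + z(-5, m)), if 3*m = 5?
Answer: 60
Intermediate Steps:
m = 5/3 (m = (⅓)*5 = 5/3 ≈ 1.6667)
12*(10 + z(-5, m)) = 12*(10 - 5) = 12*5 = 60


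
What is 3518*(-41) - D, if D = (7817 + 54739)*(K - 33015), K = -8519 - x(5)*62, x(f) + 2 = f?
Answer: 2609692082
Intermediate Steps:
x(f) = -2 + f
K = -8705 (K = -8519 - (-2 + 5)*62 = -8519 - 3*62 = -8519 - 1*186 = -8519 - 186 = -8705)
D = -2609836320 (D = (7817 + 54739)*(-8705 - 33015) = 62556*(-41720) = -2609836320)
3518*(-41) - D = 3518*(-41) - 1*(-2609836320) = -144238 + 2609836320 = 2609692082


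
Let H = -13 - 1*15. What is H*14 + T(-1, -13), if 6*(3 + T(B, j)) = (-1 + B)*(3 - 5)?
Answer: -1183/3 ≈ -394.33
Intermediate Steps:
H = -28 (H = -13 - 15 = -28)
T(B, j) = -8/3 - B/3 (T(B, j) = -3 + ((-1 + B)*(3 - 5))/6 = -3 + ((-1 + B)*(-2))/6 = -3 + (2 - 2*B)/6 = -3 + (⅓ - B/3) = -8/3 - B/3)
H*14 + T(-1, -13) = -28*14 + (-8/3 - ⅓*(-1)) = -392 + (-8/3 + ⅓) = -392 - 7/3 = -1183/3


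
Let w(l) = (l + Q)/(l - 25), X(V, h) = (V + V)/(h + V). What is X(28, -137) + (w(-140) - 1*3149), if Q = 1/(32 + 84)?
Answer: -2189644843/695420 ≈ -3148.7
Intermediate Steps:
Q = 1/116 ≈ 0.0086207
X(V, h) = 2*V/(V + h) (X(V, h) = (2*V)/(V + h) = 2*V/(V + h))
w(l) = (1/116 + l)/(-25 + l) (w(l) = (l + 1/116)/(l - 25) = (1/116 + l)/(-25 + l))
X(28, -137) + (w(-140) - 1*3149) = 2*28/(28 - 137) + ((1/116 - 140)/(-25 - 140) - 1*3149) = 2*28/(-109) + (-16239/116/(-165) - 3149) = 2*28*(-1/109) + (-1/165*(-16239/116) - 3149) = -56/109 + (5413/6380 - 3149) = -56/109 - 20085207/6380 = -2189644843/695420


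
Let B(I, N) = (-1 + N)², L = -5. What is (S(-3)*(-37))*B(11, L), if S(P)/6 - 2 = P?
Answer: 7992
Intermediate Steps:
S(P) = 12 + 6*P
(S(-3)*(-37))*B(11, L) = ((12 + 6*(-3))*(-37))*(-1 - 5)² = ((12 - 18)*(-37))*(-6)² = -6*(-37)*36 = 222*36 = 7992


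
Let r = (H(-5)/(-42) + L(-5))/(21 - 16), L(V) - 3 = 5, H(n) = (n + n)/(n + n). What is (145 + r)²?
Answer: 37908649/1764 ≈ 21490.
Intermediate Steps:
H(n) = 1 (H(n) = (2*n)/((2*n)) = (2*n)*(1/(2*n)) = 1)
L(V) = 8 (L(V) = 3 + 5 = 8)
r = 67/42 (r = (1/(-42) + 8)/(21 - 16) = (1*(-1/42) + 8)/5 = (-1/42 + 8)*(⅕) = (335/42)*(⅕) = 67/42 ≈ 1.5952)
(145 + r)² = (145 + 67/42)² = (6157/42)² = 37908649/1764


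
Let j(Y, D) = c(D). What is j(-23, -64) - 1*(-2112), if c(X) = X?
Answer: 2048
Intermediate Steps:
j(Y, D) = D
j(-23, -64) - 1*(-2112) = -64 - 1*(-2112) = -64 + 2112 = 2048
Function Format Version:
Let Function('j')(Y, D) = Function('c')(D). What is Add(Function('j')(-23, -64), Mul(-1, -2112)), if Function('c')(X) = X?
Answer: 2048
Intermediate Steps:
Function('j')(Y, D) = D
Add(Function('j')(-23, -64), Mul(-1, -2112)) = Add(-64, Mul(-1, -2112)) = Add(-64, 2112) = 2048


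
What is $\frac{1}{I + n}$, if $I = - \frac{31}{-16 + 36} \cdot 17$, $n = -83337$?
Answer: $- \frac{20}{1667267} \approx -1.1996 \cdot 10^{-5}$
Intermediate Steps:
$I = - \frac{527}{20}$ ($I = - \frac{31}{20} \cdot 17 = \left(-31\right) \frac{1}{20} \cdot 17 = \left(- \frac{31}{20}\right) 17 = - \frac{527}{20} \approx -26.35$)
$\frac{1}{I + n} = \frac{1}{- \frac{527}{20} - 83337} = \frac{1}{- \frac{1667267}{20}} = - \frac{20}{1667267}$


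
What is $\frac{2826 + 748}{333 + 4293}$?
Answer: $\frac{1787}{2313} \approx 0.77259$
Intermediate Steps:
$\frac{2826 + 748}{333 + 4293} = \frac{3574}{4626} = 3574 \cdot \frac{1}{4626} = \frac{1787}{2313}$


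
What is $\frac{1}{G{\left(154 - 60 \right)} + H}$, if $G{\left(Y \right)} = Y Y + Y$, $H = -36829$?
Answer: $- \frac{1}{27899} \approx -3.5844 \cdot 10^{-5}$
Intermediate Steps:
$G{\left(Y \right)} = Y + Y^{2}$ ($G{\left(Y \right)} = Y^{2} + Y = Y + Y^{2}$)
$\frac{1}{G{\left(154 - 60 \right)} + H} = \frac{1}{\left(154 - 60\right) \left(1 + \left(154 - 60\right)\right) - 36829} = \frac{1}{94 \left(1 + 94\right) - 36829} = \frac{1}{94 \cdot 95 - 36829} = \frac{1}{8930 - 36829} = \frac{1}{-27899} = - \frac{1}{27899}$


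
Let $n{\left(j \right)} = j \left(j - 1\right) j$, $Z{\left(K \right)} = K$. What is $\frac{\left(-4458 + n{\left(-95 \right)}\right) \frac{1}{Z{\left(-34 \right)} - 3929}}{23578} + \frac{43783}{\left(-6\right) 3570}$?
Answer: $- \frac{678735473567}{333579421980} \approx -2.0347$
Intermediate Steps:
$n{\left(j \right)} = j^{2} \left(-1 + j\right)$ ($n{\left(j \right)} = j \left(-1 + j\right) j = j^{2} \left(-1 + j\right)$)
$\frac{\left(-4458 + n{\left(-95 \right)}\right) \frac{1}{Z{\left(-34 \right)} - 3929}}{23578} + \frac{43783}{\left(-6\right) 3570} = \frac{\left(-4458 + \left(-95\right)^{2} \left(-1 - 95\right)\right) \frac{1}{-34 - 3929}}{23578} + \frac{43783}{\left(-6\right) 3570} = \frac{-4458 + 9025 \left(-96\right)}{-3963} \cdot \frac{1}{23578} + \frac{43783}{-21420} = \left(-4458 - 866400\right) \left(- \frac{1}{3963}\right) \frac{1}{23578} + 43783 \left(- \frac{1}{21420}\right) = \left(-870858\right) \left(- \frac{1}{3963}\right) \frac{1}{23578} - \frac{43783}{21420} = \frac{290286}{1321} \cdot \frac{1}{23578} - \frac{43783}{21420} = \frac{145143}{15573269} - \frac{43783}{21420} = - \frac{678735473567}{333579421980}$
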